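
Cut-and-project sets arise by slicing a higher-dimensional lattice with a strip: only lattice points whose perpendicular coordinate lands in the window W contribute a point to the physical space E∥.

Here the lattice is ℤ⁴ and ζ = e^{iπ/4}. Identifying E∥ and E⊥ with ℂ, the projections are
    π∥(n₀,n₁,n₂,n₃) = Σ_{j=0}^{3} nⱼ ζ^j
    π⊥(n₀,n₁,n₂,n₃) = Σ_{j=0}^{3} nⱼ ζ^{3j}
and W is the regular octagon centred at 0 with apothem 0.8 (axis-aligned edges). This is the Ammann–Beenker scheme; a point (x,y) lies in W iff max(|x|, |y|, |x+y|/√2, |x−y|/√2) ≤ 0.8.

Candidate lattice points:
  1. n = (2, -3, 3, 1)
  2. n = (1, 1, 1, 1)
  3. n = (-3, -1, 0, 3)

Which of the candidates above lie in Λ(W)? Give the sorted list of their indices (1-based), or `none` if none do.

none

With ζ = e^{iπ/4} the internal vectors are ζ^0,ζ^3,ζ^6,ζ^9.
#1 (2, -3, 3, 1): internal (4.828427, -4.414214); octagon support 6.535534 vs apothem 0.8 → ∉ W
#2 (1, 1, 1, 1): internal (1.000000, 0.414214); octagon support 1.000000 vs apothem 0.8 → ∉ W
#3 (-3, -1, 0, 3): internal (-0.171573, 1.414214); octagon support 1.414214 vs apothem 0.8 → ∉ W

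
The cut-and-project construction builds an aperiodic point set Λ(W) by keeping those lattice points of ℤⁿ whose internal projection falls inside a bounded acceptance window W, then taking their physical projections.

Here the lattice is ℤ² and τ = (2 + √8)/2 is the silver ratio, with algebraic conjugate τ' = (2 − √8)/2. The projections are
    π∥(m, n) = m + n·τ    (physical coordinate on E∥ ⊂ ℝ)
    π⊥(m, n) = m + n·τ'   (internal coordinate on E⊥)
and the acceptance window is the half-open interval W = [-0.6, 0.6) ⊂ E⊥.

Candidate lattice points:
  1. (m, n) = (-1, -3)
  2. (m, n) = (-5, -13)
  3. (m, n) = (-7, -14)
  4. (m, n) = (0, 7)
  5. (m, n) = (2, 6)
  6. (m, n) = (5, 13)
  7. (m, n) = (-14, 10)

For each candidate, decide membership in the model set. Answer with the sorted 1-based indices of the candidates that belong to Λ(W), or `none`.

Compute τ' = (2−√8)/2 = -0.41421, so π⊥(m,n) = m -0.41421·n.
[1] lift (-1,-3): star map gives 0.24264; window check -0.6 ≤ 0.24264 < 0.6 is true → IN Λ
[2] lift (-5,-13): star map gives 0.38478; window check -0.6 ≤ 0.38478 < 0.6 is true → IN Λ
[3] lift (-7,-14): star map gives -1.20101; window check -0.6 ≤ -1.20101 < 0.6 is false → out
[4] lift (0,7): star map gives -2.89949; window check -0.6 ≤ -2.89949 < 0.6 is false → out
[5] lift (2,6): star map gives -0.48528; window check -0.6 ≤ -0.48528 < 0.6 is true → IN Λ
[6] lift (5,13): star map gives -0.38478; window check -0.6 ≤ -0.38478 < 0.6 is true → IN Λ
[7] lift (-14,10): star map gives -18.14214; window check -0.6 ≤ -18.14214 < 0.6 is false → out

1, 2, 5, 6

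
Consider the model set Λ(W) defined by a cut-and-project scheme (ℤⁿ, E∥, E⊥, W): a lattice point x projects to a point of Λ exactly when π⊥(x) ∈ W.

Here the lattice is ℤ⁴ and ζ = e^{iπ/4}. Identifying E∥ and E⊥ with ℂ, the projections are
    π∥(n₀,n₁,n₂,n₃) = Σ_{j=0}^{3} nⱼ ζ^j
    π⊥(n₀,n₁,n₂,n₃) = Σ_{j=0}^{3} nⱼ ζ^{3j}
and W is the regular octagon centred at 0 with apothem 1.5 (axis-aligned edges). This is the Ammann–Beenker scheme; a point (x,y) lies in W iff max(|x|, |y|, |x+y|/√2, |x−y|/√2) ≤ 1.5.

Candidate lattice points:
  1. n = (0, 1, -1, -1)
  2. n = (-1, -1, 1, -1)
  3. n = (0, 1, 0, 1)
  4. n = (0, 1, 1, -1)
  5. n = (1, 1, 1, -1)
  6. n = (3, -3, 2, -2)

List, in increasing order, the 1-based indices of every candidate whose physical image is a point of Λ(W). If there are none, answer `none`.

3, 5

π⊥(n) = n₀ + n₁ζ³ + n₂ζ⁶ + n₃ζ⁹ where ζ = e^{iπ/4}.
candidate 1: n = (0, 1, -1, -1) → π⊥ ≈ (-1.41421, +1.00000); max(|x|,|y|,|x±y|/√2) = 1.70711 > 1.5 ⇒ ∉ W
candidate 2: n = (-1, -1, 1, -1) → π⊥ ≈ (-1.00000, -2.41421); max(|x|,|y|,|x±y|/√2) = 2.41421 > 1.5 ⇒ ∉ W
candidate 3: n = (0, 1, 0, 1) → π⊥ ≈ (+0.00000, +1.41421); max(|x|,|y|,|x±y|/√2) = 1.41421 ≤ 1.5 ⇒ ∈ W
candidate 4: n = (0, 1, 1, -1) → π⊥ ≈ (-1.41421, -1.00000); max(|x|,|y|,|x±y|/√2) = 1.70711 > 1.5 ⇒ ∉ W
candidate 5: n = (1, 1, 1, -1) → π⊥ ≈ (-0.41421, -1.00000); max(|x|,|y|,|x±y|/√2) = 1.00000 ≤ 1.5 ⇒ ∈ W
candidate 6: n = (3, -3, 2, -2) → π⊥ ≈ (+3.70711, -5.53553); max(|x|,|y|,|x±y|/√2) = 6.53553 > 1.5 ⇒ ∉ W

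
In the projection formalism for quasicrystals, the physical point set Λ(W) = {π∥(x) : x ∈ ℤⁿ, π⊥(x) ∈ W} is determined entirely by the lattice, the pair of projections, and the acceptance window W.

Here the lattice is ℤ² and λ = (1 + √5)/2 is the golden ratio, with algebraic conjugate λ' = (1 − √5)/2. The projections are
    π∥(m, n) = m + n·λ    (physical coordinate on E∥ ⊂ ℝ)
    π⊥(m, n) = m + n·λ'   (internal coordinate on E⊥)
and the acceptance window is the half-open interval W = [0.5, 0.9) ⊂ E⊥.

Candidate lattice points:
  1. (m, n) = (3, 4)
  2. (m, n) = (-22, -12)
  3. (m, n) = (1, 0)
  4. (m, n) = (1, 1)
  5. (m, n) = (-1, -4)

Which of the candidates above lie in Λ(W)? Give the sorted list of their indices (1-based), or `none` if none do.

Compute λ' = (1−√5)/2 = -0.61803, so π⊥(m,n) = m -0.61803·n.
candidate 1: (m,n)=(3,4) → π∥ = 3+4·λ ≈ 9.47214, π⊥ = 3+4·λ' ≈ 0.52786 ∈ [0.5, 0.9) ⇒ IN Λ
candidate 2: (m,n)=(-22,-12) → π∥ = -22-12·λ ≈ -41.41641, π⊥ = -22-12·λ' ≈ -14.58359 ∉ [0.5, 0.9) ⇒ out
candidate 3: (m,n)=(1,0) → π∥ = 1+0·λ ≈ 1.00000, π⊥ = 1+0·λ' ≈ 1.00000 ∉ [0.5, 0.9) ⇒ out
candidate 4: (m,n)=(1,1) → π∥ = 1+1·λ ≈ 2.61803, π⊥ = 1+1·λ' ≈ 0.38197 ∉ [0.5, 0.9) ⇒ out
candidate 5: (m,n)=(-1,-4) → π∥ = -1-4·λ ≈ -7.47214, π⊥ = -1-4·λ' ≈ 1.47214 ∉ [0.5, 0.9) ⇒ out

1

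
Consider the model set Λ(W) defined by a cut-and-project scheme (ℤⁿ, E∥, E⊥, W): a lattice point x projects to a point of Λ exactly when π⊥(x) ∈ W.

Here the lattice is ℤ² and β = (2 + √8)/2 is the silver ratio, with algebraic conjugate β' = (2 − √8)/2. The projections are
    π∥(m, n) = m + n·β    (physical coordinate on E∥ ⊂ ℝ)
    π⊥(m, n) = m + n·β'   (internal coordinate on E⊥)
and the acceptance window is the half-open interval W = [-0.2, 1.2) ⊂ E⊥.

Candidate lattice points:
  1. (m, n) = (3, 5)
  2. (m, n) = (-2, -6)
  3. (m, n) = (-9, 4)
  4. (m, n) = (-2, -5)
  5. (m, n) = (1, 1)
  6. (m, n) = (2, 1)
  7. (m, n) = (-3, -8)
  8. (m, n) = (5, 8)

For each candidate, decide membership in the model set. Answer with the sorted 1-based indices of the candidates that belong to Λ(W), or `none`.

1, 2, 4, 5, 7

Numerically β ≈ 2.41421 and β' = −1/β ≈ -0.41421.
[1] lift (3,5): star map gives 0.92893; window check -0.2 ≤ 0.92893 < 1.2 is true → IN Λ
[2] lift (-2,-6): star map gives 0.48528; window check -0.2 ≤ 0.48528 < 1.2 is true → IN Λ
[3] lift (-9,4): star map gives -10.65685; window check -0.2 ≤ -10.65685 < 1.2 is false → out
[4] lift (-2,-5): star map gives 0.07107; window check -0.2 ≤ 0.07107 < 1.2 is true → IN Λ
[5] lift (1,1): star map gives 0.58579; window check -0.2 ≤ 0.58579 < 1.2 is true → IN Λ
[6] lift (2,1): star map gives 1.58579; window check -0.2 ≤ 1.58579 < 1.2 is false → out
[7] lift (-3,-8): star map gives 0.31371; window check -0.2 ≤ 0.31371 < 1.2 is true → IN Λ
[8] lift (5,8): star map gives 1.68629; window check -0.2 ≤ 1.68629 < 1.2 is false → out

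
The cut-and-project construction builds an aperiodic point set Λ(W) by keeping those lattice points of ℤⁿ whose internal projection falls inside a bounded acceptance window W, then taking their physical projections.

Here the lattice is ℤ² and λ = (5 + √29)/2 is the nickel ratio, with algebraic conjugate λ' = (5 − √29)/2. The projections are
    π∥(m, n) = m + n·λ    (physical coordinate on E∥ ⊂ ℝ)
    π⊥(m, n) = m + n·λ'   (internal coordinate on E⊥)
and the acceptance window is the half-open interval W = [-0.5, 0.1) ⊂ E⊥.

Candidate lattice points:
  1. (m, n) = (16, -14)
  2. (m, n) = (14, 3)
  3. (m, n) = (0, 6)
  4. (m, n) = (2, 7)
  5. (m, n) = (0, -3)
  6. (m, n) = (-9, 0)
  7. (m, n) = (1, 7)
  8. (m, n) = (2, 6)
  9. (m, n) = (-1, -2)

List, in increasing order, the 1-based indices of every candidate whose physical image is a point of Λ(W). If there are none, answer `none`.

Compute λ' = (5−√29)/2 = -0.19258, so π⊥(m,n) = m -0.19258·n.
[1] lift (16,-14): star map gives 18.69615; window check -0.5 ≤ 18.69615 < 0.1 is false → out
[2] lift (14,3): star map gives 13.42225; window check -0.5 ≤ 13.42225 < 0.1 is false → out
[3] lift (0,6): star map gives -1.15549; window check -0.5 ≤ -1.15549 < 0.1 is false → out
[4] lift (2,7): star map gives 0.65192; window check -0.5 ≤ 0.65192 < 0.1 is false → out
[5] lift (0,-3): star map gives 0.57775; window check -0.5 ≤ 0.57775 < 0.1 is false → out
[6] lift (-9,0): star map gives -9.00000; window check -0.5 ≤ -9.00000 < 0.1 is false → out
[7] lift (1,7): star map gives -0.34808; window check -0.5 ≤ -0.34808 < 0.1 is true → IN Λ
[8] lift (2,6): star map gives 0.84451; window check -0.5 ≤ 0.84451 < 0.1 is false → out
[9] lift (-1,-2): star map gives -0.61484; window check -0.5 ≤ -0.61484 < 0.1 is false → out

7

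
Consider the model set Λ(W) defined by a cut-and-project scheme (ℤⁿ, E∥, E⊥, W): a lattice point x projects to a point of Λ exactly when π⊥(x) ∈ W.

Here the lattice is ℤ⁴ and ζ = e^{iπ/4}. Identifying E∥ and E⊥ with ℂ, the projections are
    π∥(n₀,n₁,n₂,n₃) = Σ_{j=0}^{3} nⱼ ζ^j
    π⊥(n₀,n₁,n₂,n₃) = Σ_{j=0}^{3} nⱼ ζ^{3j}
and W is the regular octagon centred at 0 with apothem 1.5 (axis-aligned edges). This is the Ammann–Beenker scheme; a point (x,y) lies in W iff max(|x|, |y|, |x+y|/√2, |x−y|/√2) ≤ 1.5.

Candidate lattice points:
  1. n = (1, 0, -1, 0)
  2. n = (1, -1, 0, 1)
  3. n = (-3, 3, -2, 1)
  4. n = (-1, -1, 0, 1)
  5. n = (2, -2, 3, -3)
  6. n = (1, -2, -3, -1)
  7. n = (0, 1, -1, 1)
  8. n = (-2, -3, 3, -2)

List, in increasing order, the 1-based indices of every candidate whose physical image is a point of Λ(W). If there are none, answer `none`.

Internal map: ζ^{3j} for j=0..3 gives (1,0), (−√2/2,√2/2), (0,−1), (√2/2,√2/2).
candidate 1: n = (1, 0, -1, 0) → π⊥ ≈ (+1.000000, +1.000000); max(|x|,|y|,|x±y|/√2) = 1.414214 ≤ 1.5 ⇒ ∈ W
candidate 2: n = (1, -1, 0, 1) → π⊥ ≈ (+2.414214, +0.000000); max(|x|,|y|,|x±y|/√2) = 2.414214 > 1.5 ⇒ ∉ W
candidate 3: n = (-3, 3, -2, 1) → π⊥ ≈ (-4.414214, +4.828427); max(|x|,|y|,|x±y|/√2) = 6.535534 > 1.5 ⇒ ∉ W
candidate 4: n = (-1, -1, 0, 1) → π⊥ ≈ (+0.414214, +0.000000); max(|x|,|y|,|x±y|/√2) = 0.414214 ≤ 1.5 ⇒ ∈ W
candidate 5: n = (2, -2, 3, -3) → π⊥ ≈ (+1.292893, -6.535534); max(|x|,|y|,|x±y|/√2) = 6.535534 > 1.5 ⇒ ∉ W
candidate 6: n = (1, -2, -3, -1) → π⊥ ≈ (+1.707107, +0.878680); max(|x|,|y|,|x±y|/√2) = 1.828427 > 1.5 ⇒ ∉ W
candidate 7: n = (0, 1, -1, 1) → π⊥ ≈ (+0.000000, +2.414214); max(|x|,|y|,|x±y|/√2) = 2.414214 > 1.5 ⇒ ∉ W
candidate 8: n = (-2, -3, 3, -2) → π⊥ ≈ (-1.292893, -6.535534); max(|x|,|y|,|x±y|/√2) = 6.535534 > 1.5 ⇒ ∉ W

1, 4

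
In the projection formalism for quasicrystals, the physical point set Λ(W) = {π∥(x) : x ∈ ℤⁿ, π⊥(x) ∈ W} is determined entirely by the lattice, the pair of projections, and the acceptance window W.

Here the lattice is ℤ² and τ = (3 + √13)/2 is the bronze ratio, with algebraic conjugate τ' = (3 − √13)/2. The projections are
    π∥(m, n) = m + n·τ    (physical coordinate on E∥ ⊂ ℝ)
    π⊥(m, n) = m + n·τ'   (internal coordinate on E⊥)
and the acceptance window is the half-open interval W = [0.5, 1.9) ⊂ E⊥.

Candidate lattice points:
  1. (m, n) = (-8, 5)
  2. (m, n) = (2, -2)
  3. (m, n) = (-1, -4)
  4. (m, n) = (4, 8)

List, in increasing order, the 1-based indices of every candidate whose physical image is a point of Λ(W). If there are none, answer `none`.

4

Numerically τ ≈ 3.3028 and τ' = −1/τ ≈ -0.3028.
#1 (-8,5): internal coord -8 + (5)·τ' = -9.5139; -9.5139 ∉ [0.5, 1.9) → out
#2 (2,-2): internal coord 2 + (-2)·τ' = +2.6056; +2.6056 ∉ [0.5, 1.9) → out
#3 (-1,-4): internal coord -1 + (-4)·τ' = +0.2111; +0.2111 ∉ [0.5, 1.9) → out
#4 (4,8): internal coord 4 + (8)·τ' = +1.5778; +1.5778 ∈ [0.5, 1.9) → IN Λ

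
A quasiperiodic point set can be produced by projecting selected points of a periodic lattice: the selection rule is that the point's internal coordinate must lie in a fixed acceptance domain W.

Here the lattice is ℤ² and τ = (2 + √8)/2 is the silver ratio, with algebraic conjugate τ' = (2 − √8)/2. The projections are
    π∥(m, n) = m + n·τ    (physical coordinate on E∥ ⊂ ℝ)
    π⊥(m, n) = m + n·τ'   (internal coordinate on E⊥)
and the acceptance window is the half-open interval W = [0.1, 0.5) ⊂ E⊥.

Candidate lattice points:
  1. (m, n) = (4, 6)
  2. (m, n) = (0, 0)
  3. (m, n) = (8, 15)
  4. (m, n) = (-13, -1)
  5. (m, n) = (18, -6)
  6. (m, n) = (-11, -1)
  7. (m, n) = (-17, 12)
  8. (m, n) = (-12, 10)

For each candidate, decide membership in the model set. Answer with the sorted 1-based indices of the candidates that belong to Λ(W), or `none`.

τ' = (2−√8)/2 ≈ -0.4142.
candidate 1: (m,n)=(4,6) → π∥ = 4+6·τ ≈ 18.4853, π⊥ = 4+6·τ' ≈ 1.5147 ∉ [0.1, 0.5) ⇒ out
candidate 2: (m,n)=(0,0) → π∥ = 0+0·τ ≈ 0.0000, π⊥ = 0+0·τ' ≈ 0.0000 ∉ [0.1, 0.5) ⇒ out
candidate 3: (m,n)=(8,15) → π∥ = 8+15·τ ≈ 44.2132, π⊥ = 8+15·τ' ≈ 1.7868 ∉ [0.1, 0.5) ⇒ out
candidate 4: (m,n)=(-13,-1) → π∥ = -13-1·τ ≈ -15.4142, π⊥ = -13-1·τ' ≈ -12.5858 ∉ [0.1, 0.5) ⇒ out
candidate 5: (m,n)=(18,-6) → π∥ = 18-6·τ ≈ 3.5147, π⊥ = 18-6·τ' ≈ 20.4853 ∉ [0.1, 0.5) ⇒ out
candidate 6: (m,n)=(-11,-1) → π∥ = -11-1·τ ≈ -13.4142, π⊥ = -11-1·τ' ≈ -10.5858 ∉ [0.1, 0.5) ⇒ out
candidate 7: (m,n)=(-17,12) → π∥ = -17+12·τ ≈ 11.9706, π⊥ = -17+12·τ' ≈ -21.9706 ∉ [0.1, 0.5) ⇒ out
candidate 8: (m,n)=(-12,10) → π∥ = -12+10·τ ≈ 12.1421, π⊥ = -12+10·τ' ≈ -16.1421 ∉ [0.1, 0.5) ⇒ out

none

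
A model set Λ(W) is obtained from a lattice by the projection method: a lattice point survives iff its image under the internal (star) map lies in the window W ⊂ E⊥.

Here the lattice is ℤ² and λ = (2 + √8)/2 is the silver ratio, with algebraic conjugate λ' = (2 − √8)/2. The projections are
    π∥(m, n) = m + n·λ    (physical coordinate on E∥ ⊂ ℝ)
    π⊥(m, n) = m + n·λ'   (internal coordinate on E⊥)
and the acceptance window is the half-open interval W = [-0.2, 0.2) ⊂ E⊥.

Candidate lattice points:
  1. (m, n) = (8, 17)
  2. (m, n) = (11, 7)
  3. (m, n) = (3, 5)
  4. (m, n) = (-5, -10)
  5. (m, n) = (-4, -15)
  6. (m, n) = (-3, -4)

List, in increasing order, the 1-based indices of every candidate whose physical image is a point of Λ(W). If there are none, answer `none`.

none

λ' = (2−√8)/2 ≈ -0.414214.
#1 (8,17): internal coord 8 + (17)·λ' = +0.958369; +0.958369 ∉ [-0.2, 0.2) → out
#2 (11,7): internal coord 11 + (7)·λ' = +8.100505; +8.100505 ∉ [-0.2, 0.2) → out
#3 (3,5): internal coord 3 + (5)·λ' = +0.928932; +0.928932 ∉ [-0.2, 0.2) → out
#4 (-5,-10): internal coord -5 + (-10)·λ' = -0.857864; -0.857864 ∉ [-0.2, 0.2) → out
#5 (-4,-15): internal coord -4 + (-15)·λ' = +2.213203; +2.213203 ∉ [-0.2, 0.2) → out
#6 (-3,-4): internal coord -3 + (-4)·λ' = -1.343146; -1.343146 ∉ [-0.2, 0.2) → out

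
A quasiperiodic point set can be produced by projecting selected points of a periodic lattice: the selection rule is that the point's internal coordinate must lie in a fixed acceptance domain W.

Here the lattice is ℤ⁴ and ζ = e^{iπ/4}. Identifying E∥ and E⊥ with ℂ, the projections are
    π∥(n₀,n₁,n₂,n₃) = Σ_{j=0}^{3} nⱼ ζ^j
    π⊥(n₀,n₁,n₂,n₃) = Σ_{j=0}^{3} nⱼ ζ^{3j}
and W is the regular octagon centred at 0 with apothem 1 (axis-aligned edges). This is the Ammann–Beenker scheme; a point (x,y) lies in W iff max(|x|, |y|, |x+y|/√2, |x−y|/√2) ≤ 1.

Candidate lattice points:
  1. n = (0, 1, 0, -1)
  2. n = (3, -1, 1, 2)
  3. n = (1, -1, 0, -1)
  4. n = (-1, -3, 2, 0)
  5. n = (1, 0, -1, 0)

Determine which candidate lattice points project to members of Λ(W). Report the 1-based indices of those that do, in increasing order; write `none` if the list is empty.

none

π⊥(n) = n₀ + n₁ζ³ + n₂ζ⁶ + n₃ζ⁹ where ζ = e^{iπ/4}.
candidate 1: n = (0, 1, 0, -1) → π⊥ ≈ (-1.4142, +0.0000); max(|x|,|y|,|x±y|/√2) = 1.4142 > 1 ⇒ ∉ W
candidate 2: n = (3, -1, 1, 2) → π⊥ ≈ (+5.1213, -0.2929); max(|x|,|y|,|x±y|/√2) = 5.1213 > 1 ⇒ ∉ W
candidate 3: n = (1, -1, 0, -1) → π⊥ ≈ (+1.0000, -1.4142); max(|x|,|y|,|x±y|/√2) = 1.7071 > 1 ⇒ ∉ W
candidate 4: n = (-1, -3, 2, 0) → π⊥ ≈ (+1.1213, -4.1213); max(|x|,|y|,|x±y|/√2) = 4.1213 > 1 ⇒ ∉ W
candidate 5: n = (1, 0, -1, 0) → π⊥ ≈ (+1.0000, +1.0000); max(|x|,|y|,|x±y|/√2) = 1.4142 > 1 ⇒ ∉ W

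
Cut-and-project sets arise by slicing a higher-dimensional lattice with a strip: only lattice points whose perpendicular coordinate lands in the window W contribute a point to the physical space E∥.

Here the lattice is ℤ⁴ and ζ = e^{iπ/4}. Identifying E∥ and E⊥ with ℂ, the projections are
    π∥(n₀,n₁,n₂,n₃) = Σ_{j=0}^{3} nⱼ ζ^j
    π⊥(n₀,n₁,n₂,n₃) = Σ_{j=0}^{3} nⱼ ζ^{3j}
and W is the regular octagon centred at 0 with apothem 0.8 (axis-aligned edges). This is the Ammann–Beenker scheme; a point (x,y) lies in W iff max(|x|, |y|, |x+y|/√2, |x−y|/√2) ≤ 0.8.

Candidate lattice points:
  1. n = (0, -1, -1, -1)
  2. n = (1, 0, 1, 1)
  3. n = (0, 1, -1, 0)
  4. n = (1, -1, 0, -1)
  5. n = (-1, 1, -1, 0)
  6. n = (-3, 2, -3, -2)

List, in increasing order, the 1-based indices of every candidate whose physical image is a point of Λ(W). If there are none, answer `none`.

Internal map: ζ^{3j} for j=0..3 gives (1,0), (−√2/2,√2/2), (0,−1), (√2/2,√2/2).
#1 (0, -1, -1, -1): internal (0.00000, -0.41421); octagon support 0.41421 vs apothem 0.8 → ∈ W
#2 (1, 0, 1, 1): internal (1.70711, -0.29289); octagon support 1.70711 vs apothem 0.8 → ∉ W
#3 (0, 1, -1, 0): internal (-0.70711, 1.70711); octagon support 1.70711 vs apothem 0.8 → ∉ W
#4 (1, -1, 0, -1): internal (1.00000, -1.41421); octagon support 1.70711 vs apothem 0.8 → ∉ W
#5 (-1, 1, -1, 0): internal (-1.70711, 1.70711); octagon support 2.41421 vs apothem 0.8 → ∉ W
#6 (-3, 2, -3, -2): internal (-5.82843, 3.00000); octagon support 6.24264 vs apothem 0.8 → ∉ W

1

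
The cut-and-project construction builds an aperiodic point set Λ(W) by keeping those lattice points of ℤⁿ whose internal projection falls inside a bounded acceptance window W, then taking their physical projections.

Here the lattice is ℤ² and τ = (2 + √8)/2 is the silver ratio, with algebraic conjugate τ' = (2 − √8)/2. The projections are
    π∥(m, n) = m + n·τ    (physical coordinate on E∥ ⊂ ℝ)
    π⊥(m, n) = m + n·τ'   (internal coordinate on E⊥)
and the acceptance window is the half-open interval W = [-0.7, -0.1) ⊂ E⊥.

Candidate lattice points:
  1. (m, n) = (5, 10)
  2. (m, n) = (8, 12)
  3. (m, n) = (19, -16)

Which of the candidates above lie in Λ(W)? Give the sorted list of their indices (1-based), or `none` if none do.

none

Numerically τ ≈ 2.4142 and τ' = −1/τ ≈ -0.4142.
#1 (5,10): internal coord 5 + (10)·τ' = +0.8579; +0.8579 ∉ [-0.7, -0.1) → out
#2 (8,12): internal coord 8 + (12)·τ' = +3.0294; +3.0294 ∉ [-0.7, -0.1) → out
#3 (19,-16): internal coord 19 + (-16)·τ' = +25.6274; +25.6274 ∉ [-0.7, -0.1) → out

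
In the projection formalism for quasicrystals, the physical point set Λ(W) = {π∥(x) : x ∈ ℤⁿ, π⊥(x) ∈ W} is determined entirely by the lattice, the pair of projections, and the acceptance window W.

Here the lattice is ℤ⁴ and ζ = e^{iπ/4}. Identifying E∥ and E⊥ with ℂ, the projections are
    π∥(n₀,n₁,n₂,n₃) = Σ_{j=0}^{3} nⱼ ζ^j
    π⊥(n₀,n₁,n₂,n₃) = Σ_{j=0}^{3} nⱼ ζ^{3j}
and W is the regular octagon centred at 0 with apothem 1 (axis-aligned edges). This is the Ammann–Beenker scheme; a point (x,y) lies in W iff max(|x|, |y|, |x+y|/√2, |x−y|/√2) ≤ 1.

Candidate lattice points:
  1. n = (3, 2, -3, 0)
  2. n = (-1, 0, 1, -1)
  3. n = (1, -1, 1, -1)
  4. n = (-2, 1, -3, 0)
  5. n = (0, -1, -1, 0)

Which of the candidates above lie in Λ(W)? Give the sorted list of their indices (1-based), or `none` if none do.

π⊥(n) = n₀ + n₁ζ³ + n₂ζ⁶ + n₃ζ⁹ where ζ = e^{iπ/4}.
#1 (3, 2, -3, 0): internal (1.585786, 4.414214); octagon support 4.414214 vs apothem 1 → ∉ W
#2 (-1, 0, 1, -1): internal (-1.707107, -1.707107); octagon support 2.414214 vs apothem 1 → ∉ W
#3 (1, -1, 1, -1): internal (1.000000, -2.414214); octagon support 2.414214 vs apothem 1 → ∉ W
#4 (-2, 1, -3, 0): internal (-2.707107, 3.707107); octagon support 4.535534 vs apothem 1 → ∉ W
#5 (0, -1, -1, 0): internal (0.707107, 0.292893); octagon support 0.707107 vs apothem 1 → ∈ W

5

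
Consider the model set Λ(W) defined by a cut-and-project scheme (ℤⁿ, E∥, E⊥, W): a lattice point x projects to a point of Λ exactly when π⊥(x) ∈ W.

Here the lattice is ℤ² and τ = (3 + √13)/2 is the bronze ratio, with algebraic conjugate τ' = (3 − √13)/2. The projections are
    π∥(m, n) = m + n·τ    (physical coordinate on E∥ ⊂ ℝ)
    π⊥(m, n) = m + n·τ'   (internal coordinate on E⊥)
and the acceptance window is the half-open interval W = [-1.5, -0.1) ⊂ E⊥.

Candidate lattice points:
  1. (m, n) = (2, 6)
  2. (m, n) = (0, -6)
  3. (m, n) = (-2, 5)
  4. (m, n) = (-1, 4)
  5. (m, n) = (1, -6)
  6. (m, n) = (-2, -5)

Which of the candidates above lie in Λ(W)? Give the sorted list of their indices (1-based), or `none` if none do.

6

τ' = (3−√13)/2 ≈ -0.302776.
[1] lift (2,6): star map gives 0.183346; window check -1.5 ≤ 0.183346 < -0.1 is false → out
[2] lift (0,-6): star map gives 1.816654; window check -1.5 ≤ 1.816654 < -0.1 is false → out
[3] lift (-2,5): star map gives -3.513878; window check -1.5 ≤ -3.513878 < -0.1 is false → out
[4] lift (-1,4): star map gives -2.211103; window check -1.5 ≤ -2.211103 < -0.1 is false → out
[5] lift (1,-6): star map gives 2.816654; window check -1.5 ≤ 2.816654 < -0.1 is false → out
[6] lift (-2,-5): star map gives -0.486122; window check -1.5 ≤ -0.486122 < -0.1 is true → IN Λ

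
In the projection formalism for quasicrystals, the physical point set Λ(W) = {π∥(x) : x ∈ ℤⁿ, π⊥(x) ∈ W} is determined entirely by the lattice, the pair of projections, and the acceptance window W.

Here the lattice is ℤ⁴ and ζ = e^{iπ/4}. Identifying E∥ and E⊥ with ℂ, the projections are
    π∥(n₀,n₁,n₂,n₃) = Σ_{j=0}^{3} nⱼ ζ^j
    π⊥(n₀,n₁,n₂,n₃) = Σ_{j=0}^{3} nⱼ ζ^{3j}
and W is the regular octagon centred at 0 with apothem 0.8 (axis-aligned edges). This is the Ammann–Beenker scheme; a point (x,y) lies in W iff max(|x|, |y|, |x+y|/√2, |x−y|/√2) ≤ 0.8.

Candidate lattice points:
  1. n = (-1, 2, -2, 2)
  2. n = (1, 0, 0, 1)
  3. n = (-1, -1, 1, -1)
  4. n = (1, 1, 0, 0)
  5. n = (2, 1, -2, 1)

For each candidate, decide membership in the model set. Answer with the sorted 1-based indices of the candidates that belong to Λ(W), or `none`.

π⊥(n) = n₀ + n₁ζ³ + n₂ζ⁶ + n₃ζ⁹ where ζ = e^{iπ/4}.
#1 (-1, 2, -2, 2): internal (-1.00000, 4.82843); octagon support 4.82843 vs apothem 0.8 → ∉ W
#2 (1, 0, 0, 1): internal (1.70711, 0.70711); octagon support 1.70711 vs apothem 0.8 → ∉ W
#3 (-1, -1, 1, -1): internal (-1.00000, -2.41421); octagon support 2.41421 vs apothem 0.8 → ∉ W
#4 (1, 1, 0, 0): internal (0.29289, 0.70711); octagon support 0.70711 vs apothem 0.8 → ∈ W
#5 (2, 1, -2, 1): internal (2.00000, 3.41421); octagon support 3.82843 vs apothem 0.8 → ∉ W

4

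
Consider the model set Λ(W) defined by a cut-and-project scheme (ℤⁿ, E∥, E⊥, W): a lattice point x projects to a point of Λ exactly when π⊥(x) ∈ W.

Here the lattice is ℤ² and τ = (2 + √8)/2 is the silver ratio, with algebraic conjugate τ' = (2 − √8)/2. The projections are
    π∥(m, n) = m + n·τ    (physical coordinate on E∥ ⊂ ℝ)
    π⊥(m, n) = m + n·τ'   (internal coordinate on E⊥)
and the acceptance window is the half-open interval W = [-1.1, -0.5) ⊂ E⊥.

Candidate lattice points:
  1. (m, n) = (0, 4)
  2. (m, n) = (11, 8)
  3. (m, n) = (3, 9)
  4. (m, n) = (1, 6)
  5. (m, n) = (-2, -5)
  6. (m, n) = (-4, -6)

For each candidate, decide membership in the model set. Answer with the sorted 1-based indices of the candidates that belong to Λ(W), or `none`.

τ' = (2−√8)/2 ≈ -0.41421.
[1] lift (0,4): star map gives -1.65685; window check -1.1 ≤ -1.65685 < -0.5 is false → out
[2] lift (11,8): star map gives 7.68629; window check -1.1 ≤ 7.68629 < -0.5 is false → out
[3] lift (3,9): star map gives -0.72792; window check -1.1 ≤ -0.72792 < -0.5 is true → IN Λ
[4] lift (1,6): star map gives -1.48528; window check -1.1 ≤ -1.48528 < -0.5 is false → out
[5] lift (-2,-5): star map gives 0.07107; window check -1.1 ≤ 0.07107 < -0.5 is false → out
[6] lift (-4,-6): star map gives -1.51472; window check -1.1 ≤ -1.51472 < -0.5 is false → out

3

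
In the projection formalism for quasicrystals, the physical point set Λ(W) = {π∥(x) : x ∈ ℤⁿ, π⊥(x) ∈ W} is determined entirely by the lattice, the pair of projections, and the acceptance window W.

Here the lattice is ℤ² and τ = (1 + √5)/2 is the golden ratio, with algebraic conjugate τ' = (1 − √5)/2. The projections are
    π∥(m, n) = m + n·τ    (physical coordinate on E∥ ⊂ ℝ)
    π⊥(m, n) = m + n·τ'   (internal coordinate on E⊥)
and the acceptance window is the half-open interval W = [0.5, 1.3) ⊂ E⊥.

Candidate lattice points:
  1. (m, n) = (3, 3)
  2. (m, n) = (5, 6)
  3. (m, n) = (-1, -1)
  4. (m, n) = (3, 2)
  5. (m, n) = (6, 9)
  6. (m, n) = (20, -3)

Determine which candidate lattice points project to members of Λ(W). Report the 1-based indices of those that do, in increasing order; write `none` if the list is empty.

1, 2

Compute τ' = (1−√5)/2 = -0.618034, so π⊥(m,n) = m -0.618034·n.
#1 (3,3): internal coord 3 + (3)·τ' = +1.145898; +1.145898 ∈ [0.5, 1.3) → IN Λ
#2 (5,6): internal coord 5 + (6)·τ' = +1.291796; +1.291796 ∈ [0.5, 1.3) → IN Λ
#3 (-1,-1): internal coord -1 + (-1)·τ' = -0.381966; -0.381966 ∉ [0.5, 1.3) → out
#4 (3,2): internal coord 3 + (2)·τ' = +1.763932; +1.763932 ∉ [0.5, 1.3) → out
#5 (6,9): internal coord 6 + (9)·τ' = +0.437694; +0.437694 ∉ [0.5, 1.3) → out
#6 (20,-3): internal coord 20 + (-3)·τ' = +21.854102; +21.854102 ∉ [0.5, 1.3) → out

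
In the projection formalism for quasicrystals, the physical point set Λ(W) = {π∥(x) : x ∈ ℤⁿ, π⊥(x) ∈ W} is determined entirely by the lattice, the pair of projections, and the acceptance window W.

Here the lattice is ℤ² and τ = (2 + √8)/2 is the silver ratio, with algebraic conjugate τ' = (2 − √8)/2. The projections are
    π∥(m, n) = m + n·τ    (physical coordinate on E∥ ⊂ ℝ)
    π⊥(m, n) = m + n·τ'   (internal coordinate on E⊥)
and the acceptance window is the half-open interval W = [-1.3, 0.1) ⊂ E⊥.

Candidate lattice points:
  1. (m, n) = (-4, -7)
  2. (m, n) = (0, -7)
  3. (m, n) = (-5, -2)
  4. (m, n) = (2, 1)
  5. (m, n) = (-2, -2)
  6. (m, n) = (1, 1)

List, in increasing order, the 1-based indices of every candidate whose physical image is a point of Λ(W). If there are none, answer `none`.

1, 5

Numerically τ ≈ 2.41421 and τ' = −1/τ ≈ -0.41421.
#1 (-4,-7): internal coord -4 + (-7)·τ' = -1.10051; -1.10051 ∈ [-1.3, 0.1) → IN Λ
#2 (0,-7): internal coord 0 + (-7)·τ' = +2.89949; +2.89949 ∉ [-1.3, 0.1) → out
#3 (-5,-2): internal coord -5 + (-2)·τ' = -4.17157; -4.17157 ∉ [-1.3, 0.1) → out
#4 (2,1): internal coord 2 + (1)·τ' = +1.58579; +1.58579 ∉ [-1.3, 0.1) → out
#5 (-2,-2): internal coord -2 + (-2)·τ' = -1.17157; -1.17157 ∈ [-1.3, 0.1) → IN Λ
#6 (1,1): internal coord 1 + (1)·τ' = +0.58579; +0.58579 ∉ [-1.3, 0.1) → out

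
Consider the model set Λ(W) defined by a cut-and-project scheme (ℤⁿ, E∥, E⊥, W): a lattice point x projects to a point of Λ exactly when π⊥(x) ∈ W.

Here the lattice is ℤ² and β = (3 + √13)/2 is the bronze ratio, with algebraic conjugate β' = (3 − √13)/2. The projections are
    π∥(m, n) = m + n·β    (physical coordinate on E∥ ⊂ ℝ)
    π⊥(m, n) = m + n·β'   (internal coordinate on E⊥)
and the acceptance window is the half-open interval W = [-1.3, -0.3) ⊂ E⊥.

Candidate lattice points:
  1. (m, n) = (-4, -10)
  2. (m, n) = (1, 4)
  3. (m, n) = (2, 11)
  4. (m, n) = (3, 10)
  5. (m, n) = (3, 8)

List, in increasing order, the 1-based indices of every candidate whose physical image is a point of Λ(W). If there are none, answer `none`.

1

Compute β' = (3−√13)/2 = -0.302776, so π⊥(m,n) = m -0.302776·n.
candidate 1: (m,n)=(-4,-10) → π∥ = -4-10·β ≈ -37.027756, π⊥ = -4-10·β' ≈ -0.972244 ∈ [-1.3, -0.3) ⇒ IN Λ
candidate 2: (m,n)=(1,4) → π∥ = 1+4·β ≈ 14.211103, π⊥ = 1+4·β' ≈ -0.211103 ∉ [-1.3, -0.3) ⇒ out
candidate 3: (m,n)=(2,11) → π∥ = 2+11·β ≈ 38.330532, π⊥ = 2+11·β' ≈ -1.330532 ∉ [-1.3, -0.3) ⇒ out
candidate 4: (m,n)=(3,10) → π∥ = 3+10·β ≈ 36.027756, π⊥ = 3+10·β' ≈ -0.027756 ∉ [-1.3, -0.3) ⇒ out
candidate 5: (m,n)=(3,8) → π∥ = 3+8·β ≈ 29.422205, π⊥ = 3+8·β' ≈ 0.577795 ∉ [-1.3, -0.3) ⇒ out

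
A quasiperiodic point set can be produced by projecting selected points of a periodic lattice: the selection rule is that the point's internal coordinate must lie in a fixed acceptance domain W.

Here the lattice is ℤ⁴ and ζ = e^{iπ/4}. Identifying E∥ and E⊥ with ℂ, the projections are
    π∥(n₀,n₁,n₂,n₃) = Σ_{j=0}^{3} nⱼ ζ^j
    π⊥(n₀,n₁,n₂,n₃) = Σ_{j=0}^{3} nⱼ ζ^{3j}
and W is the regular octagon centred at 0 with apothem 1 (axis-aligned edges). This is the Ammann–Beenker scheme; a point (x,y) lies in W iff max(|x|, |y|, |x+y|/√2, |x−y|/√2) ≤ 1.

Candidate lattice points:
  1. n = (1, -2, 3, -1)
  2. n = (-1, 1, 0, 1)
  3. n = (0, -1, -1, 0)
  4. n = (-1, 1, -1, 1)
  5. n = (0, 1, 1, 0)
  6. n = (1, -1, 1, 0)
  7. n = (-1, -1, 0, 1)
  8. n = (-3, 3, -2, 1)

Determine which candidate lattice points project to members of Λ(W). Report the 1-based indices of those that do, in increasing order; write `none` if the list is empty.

Internal map: ζ^{3j} for j=0..3 gives (1,0), (−√2/2,√2/2), (0,−1), (√2/2,√2/2).
candidate 1: n = (1, -2, 3, -1) → π⊥ ≈ (+1.7071, -5.1213); max(|x|,|y|,|x±y|/√2) = 5.1213 > 1 ⇒ ∉ W
candidate 2: n = (-1, 1, 0, 1) → π⊥ ≈ (-1.0000, +1.4142); max(|x|,|y|,|x±y|/√2) = 1.7071 > 1 ⇒ ∉ W
candidate 3: n = (0, -1, -1, 0) → π⊥ ≈ (+0.7071, +0.2929); max(|x|,|y|,|x±y|/√2) = 0.7071 ≤ 1 ⇒ ∈ W
candidate 4: n = (-1, 1, -1, 1) → π⊥ ≈ (-1.0000, +2.4142); max(|x|,|y|,|x±y|/√2) = 2.4142 > 1 ⇒ ∉ W
candidate 5: n = (0, 1, 1, 0) → π⊥ ≈ (-0.7071, -0.2929); max(|x|,|y|,|x±y|/√2) = 0.7071 ≤ 1 ⇒ ∈ W
candidate 6: n = (1, -1, 1, 0) → π⊥ ≈ (+1.7071, -1.7071); max(|x|,|y|,|x±y|/√2) = 2.4142 > 1 ⇒ ∉ W
candidate 7: n = (-1, -1, 0, 1) → π⊥ ≈ (+0.4142, +0.0000); max(|x|,|y|,|x±y|/√2) = 0.4142 ≤ 1 ⇒ ∈ W
candidate 8: n = (-3, 3, -2, 1) → π⊥ ≈ (-4.4142, +4.8284); max(|x|,|y|,|x±y|/√2) = 6.5355 > 1 ⇒ ∉ W

3, 5, 7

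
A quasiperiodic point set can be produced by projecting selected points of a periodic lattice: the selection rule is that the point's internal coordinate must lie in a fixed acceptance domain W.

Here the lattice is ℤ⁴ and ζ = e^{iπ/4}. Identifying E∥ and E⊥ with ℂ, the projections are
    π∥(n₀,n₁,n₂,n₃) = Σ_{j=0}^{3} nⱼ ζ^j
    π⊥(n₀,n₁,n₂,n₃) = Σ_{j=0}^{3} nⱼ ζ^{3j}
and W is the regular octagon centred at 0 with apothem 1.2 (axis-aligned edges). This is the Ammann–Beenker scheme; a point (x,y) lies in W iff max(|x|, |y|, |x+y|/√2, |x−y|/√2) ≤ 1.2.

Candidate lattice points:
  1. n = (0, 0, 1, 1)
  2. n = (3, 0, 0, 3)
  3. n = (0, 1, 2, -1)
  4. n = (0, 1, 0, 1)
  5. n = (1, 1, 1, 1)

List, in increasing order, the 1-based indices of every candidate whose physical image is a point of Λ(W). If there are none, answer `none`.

1, 5

With ζ = e^{iπ/4} the internal vectors are ζ^0,ζ^3,ζ^6,ζ^9.
#1 (0, 0, 1, 1): internal (0.70711, -0.29289); octagon support 0.70711 vs apothem 1.2 → ∈ W
#2 (3, 0, 0, 3): internal (5.12132, 2.12132); octagon support 5.12132 vs apothem 1.2 → ∉ W
#3 (0, 1, 2, -1): internal (-1.41421, -2.00000); octagon support 2.41421 vs apothem 1.2 → ∉ W
#4 (0, 1, 0, 1): internal (0.00000, 1.41421); octagon support 1.41421 vs apothem 1.2 → ∉ W
#5 (1, 1, 1, 1): internal (1.00000, 0.41421); octagon support 1.00000 vs apothem 1.2 → ∈ W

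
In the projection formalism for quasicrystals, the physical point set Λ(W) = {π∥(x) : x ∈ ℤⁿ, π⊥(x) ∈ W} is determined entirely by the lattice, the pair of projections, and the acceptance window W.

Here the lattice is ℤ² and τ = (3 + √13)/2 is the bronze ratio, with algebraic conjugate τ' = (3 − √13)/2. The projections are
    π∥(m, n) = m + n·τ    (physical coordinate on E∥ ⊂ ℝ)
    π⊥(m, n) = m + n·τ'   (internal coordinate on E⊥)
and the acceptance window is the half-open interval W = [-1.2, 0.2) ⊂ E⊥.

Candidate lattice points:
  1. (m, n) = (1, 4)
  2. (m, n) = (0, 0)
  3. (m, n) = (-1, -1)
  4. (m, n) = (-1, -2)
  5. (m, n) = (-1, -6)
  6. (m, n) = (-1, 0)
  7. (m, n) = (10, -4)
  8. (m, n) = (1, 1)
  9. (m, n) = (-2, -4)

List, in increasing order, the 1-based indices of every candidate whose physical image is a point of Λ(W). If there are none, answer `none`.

Compute τ' = (3−√13)/2 = -0.302776, so π⊥(m,n) = m -0.302776·n.
[1] lift (1,4): star map gives -0.211103; window check -1.2 ≤ -0.211103 < 0.2 is true → IN Λ
[2] lift (0,0): star map gives 0.000000; window check -1.2 ≤ 0.000000 < 0.2 is true → IN Λ
[3] lift (-1,-1): star map gives -0.697224; window check -1.2 ≤ -0.697224 < 0.2 is true → IN Λ
[4] lift (-1,-2): star map gives -0.394449; window check -1.2 ≤ -0.394449 < 0.2 is true → IN Λ
[5] lift (-1,-6): star map gives 0.816654; window check -1.2 ≤ 0.816654 < 0.2 is false → out
[6] lift (-1,0): star map gives -1.000000; window check -1.2 ≤ -1.000000 < 0.2 is true → IN Λ
[7] lift (10,-4): star map gives 11.211103; window check -1.2 ≤ 11.211103 < 0.2 is false → out
[8] lift (1,1): star map gives 0.697224; window check -1.2 ≤ 0.697224 < 0.2 is false → out
[9] lift (-2,-4): star map gives -0.788897; window check -1.2 ≤ -0.788897 < 0.2 is true → IN Λ

1, 2, 3, 4, 6, 9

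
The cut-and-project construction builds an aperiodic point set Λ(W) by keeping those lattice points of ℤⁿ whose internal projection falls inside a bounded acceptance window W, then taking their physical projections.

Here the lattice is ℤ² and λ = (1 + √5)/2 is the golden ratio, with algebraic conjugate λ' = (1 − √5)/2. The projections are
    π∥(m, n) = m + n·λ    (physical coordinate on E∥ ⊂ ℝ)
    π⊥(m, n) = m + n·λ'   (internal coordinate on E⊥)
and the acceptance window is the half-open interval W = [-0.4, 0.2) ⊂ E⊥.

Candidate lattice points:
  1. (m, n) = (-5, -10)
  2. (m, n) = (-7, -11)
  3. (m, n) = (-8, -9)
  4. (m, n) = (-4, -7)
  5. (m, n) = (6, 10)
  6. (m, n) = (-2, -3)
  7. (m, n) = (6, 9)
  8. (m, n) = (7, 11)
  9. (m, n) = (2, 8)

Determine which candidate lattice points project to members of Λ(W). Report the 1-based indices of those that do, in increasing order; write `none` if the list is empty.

2, 5, 6

Compute λ' = (1−√5)/2 = -0.618034, so π⊥(m,n) = m -0.618034·n.
#1 (-5,-10): internal coord -5 + (-10)·λ' = +1.180340; +1.180340 ∉ [-0.4, 0.2) → out
#2 (-7,-11): internal coord -7 + (-11)·λ' = -0.201626; -0.201626 ∈ [-0.4, 0.2) → IN Λ
#3 (-8,-9): internal coord -8 + (-9)·λ' = -2.437694; -2.437694 ∉ [-0.4, 0.2) → out
#4 (-4,-7): internal coord -4 + (-7)·λ' = +0.326238; +0.326238 ∉ [-0.4, 0.2) → out
#5 (6,10): internal coord 6 + (10)·λ' = -0.180340; -0.180340 ∈ [-0.4, 0.2) → IN Λ
#6 (-2,-3): internal coord -2 + (-3)·λ' = -0.145898; -0.145898 ∈ [-0.4, 0.2) → IN Λ
#7 (6,9): internal coord 6 + (9)·λ' = +0.437694; +0.437694 ∉ [-0.4, 0.2) → out
#8 (7,11): internal coord 7 + (11)·λ' = +0.201626; +0.201626 ∉ [-0.4, 0.2) → out
#9 (2,8): internal coord 2 + (8)·λ' = -2.944272; -2.944272 ∉ [-0.4, 0.2) → out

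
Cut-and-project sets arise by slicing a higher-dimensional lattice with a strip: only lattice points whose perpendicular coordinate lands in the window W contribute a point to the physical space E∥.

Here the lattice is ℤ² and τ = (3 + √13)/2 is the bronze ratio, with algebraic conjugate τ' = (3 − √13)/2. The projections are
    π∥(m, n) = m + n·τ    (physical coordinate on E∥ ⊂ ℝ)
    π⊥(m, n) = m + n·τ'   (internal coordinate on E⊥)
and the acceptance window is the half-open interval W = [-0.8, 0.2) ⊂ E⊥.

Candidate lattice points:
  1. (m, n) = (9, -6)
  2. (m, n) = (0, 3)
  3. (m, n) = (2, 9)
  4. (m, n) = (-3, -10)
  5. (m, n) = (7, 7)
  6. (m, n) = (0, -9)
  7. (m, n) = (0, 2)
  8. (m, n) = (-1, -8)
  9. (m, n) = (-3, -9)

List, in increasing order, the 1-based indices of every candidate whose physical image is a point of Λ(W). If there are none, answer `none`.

3, 4, 7, 9

Numerically τ ≈ 3.30278 and τ' = −1/τ ≈ -0.30278.
#1 (9,-6): internal coord 9 + (-6)·τ' = +10.81665; +10.81665 ∉ [-0.8, 0.2) → out
#2 (0,3): internal coord 0 + (3)·τ' = -0.90833; -0.90833 ∉ [-0.8, 0.2) → out
#3 (2,9): internal coord 2 + (9)·τ' = -0.72498; -0.72498 ∈ [-0.8, 0.2) → IN Λ
#4 (-3,-10): internal coord -3 + (-10)·τ' = +0.02776; +0.02776 ∈ [-0.8, 0.2) → IN Λ
#5 (7,7): internal coord 7 + (7)·τ' = +4.88057; +4.88057 ∉ [-0.8, 0.2) → out
#6 (0,-9): internal coord 0 + (-9)·τ' = +2.72498; +2.72498 ∉ [-0.8, 0.2) → out
#7 (0,2): internal coord 0 + (2)·τ' = -0.60555; -0.60555 ∈ [-0.8, 0.2) → IN Λ
#8 (-1,-8): internal coord -1 + (-8)·τ' = +1.42221; +1.42221 ∉ [-0.8, 0.2) → out
#9 (-3,-9): internal coord -3 + (-9)·τ' = -0.27502; -0.27502 ∈ [-0.8, 0.2) → IN Λ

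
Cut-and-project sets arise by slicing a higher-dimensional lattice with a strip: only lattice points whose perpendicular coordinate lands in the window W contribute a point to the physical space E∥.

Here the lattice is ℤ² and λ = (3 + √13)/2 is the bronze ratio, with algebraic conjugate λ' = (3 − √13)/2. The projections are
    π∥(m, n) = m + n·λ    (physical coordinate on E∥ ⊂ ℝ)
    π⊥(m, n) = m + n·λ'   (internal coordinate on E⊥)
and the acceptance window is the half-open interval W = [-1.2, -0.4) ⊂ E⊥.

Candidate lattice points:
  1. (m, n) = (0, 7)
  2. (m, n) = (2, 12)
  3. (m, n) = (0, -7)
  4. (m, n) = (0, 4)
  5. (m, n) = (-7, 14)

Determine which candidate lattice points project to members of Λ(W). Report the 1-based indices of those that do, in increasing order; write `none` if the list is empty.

λ' = (3−√13)/2 ≈ -0.3028.
[1] lift (0,7): star map gives -2.1194; window check -1.2 ≤ -2.1194 < -0.4 is false → out
[2] lift (2,12): star map gives -1.6333; window check -1.2 ≤ -1.6333 < -0.4 is false → out
[3] lift (0,-7): star map gives 2.1194; window check -1.2 ≤ 2.1194 < -0.4 is false → out
[4] lift (0,4): star map gives -1.2111; window check -1.2 ≤ -1.2111 < -0.4 is false → out
[5] lift (-7,14): star map gives -11.2389; window check -1.2 ≤ -11.2389 < -0.4 is false → out

none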